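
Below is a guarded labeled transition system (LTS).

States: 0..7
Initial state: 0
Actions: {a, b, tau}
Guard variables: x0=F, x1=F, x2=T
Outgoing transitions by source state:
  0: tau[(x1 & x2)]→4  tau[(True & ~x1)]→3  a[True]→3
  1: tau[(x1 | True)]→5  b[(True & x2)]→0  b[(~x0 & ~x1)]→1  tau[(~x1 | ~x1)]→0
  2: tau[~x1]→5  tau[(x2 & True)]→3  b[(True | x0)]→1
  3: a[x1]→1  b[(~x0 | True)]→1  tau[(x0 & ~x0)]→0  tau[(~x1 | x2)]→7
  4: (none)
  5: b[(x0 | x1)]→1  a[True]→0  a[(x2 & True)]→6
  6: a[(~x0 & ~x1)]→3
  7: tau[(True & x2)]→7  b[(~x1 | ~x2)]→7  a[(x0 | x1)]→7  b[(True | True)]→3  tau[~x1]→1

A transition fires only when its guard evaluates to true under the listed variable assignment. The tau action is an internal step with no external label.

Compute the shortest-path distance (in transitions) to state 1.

Layered search for 1:
  Layer 0: {0}
  Layer 1: {3}
  Layer 2: {1,7}
first hit 1 at d=2 via a·b

Answer: 2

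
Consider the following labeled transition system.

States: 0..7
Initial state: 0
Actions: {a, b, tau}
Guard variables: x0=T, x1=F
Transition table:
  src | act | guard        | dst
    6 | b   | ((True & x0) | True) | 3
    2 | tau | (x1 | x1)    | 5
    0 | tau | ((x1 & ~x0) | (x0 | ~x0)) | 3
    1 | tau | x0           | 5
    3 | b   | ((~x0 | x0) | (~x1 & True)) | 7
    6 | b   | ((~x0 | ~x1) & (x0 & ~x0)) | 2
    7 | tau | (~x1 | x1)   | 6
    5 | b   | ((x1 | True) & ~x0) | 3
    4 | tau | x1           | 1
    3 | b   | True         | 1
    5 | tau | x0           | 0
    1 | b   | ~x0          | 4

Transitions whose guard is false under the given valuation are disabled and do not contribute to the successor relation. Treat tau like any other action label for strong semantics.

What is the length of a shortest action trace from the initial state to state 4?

BFS to 4:
  L0 = {0}
  L1 = {3}
  L2 = {1,7}
  L3 = {5,6}
4 never appears.

Answer: UNREACHABLE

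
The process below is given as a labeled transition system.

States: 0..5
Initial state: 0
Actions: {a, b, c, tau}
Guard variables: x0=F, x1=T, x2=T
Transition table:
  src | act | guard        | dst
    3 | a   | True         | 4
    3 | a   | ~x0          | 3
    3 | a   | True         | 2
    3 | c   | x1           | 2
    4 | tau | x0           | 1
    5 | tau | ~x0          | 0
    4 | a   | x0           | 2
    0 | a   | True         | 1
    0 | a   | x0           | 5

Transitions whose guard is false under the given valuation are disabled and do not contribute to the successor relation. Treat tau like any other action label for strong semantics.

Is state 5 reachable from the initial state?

Answer: UNREACHABLE

Analysis:
Guard filter leaves 6 enabled edge(s).
depth 0: {0}
depth 1: {1}  cumulative {0,1}
R = {0,1}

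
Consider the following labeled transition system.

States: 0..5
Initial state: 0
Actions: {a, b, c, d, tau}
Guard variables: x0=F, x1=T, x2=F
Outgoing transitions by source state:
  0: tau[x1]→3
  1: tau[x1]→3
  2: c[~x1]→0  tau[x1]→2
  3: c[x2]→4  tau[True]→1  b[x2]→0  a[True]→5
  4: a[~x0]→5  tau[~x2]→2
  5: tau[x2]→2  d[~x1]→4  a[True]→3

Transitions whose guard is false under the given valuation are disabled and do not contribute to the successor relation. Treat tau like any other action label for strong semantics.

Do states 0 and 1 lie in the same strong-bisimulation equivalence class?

Refine partition for ~:
  π0 = {{0,1,2,3,4,5}}
  π1 = {{0,1,2},{3,4},{5}}
  π2 = {{0,1},{2},{3,4},{5}}
  π3 = {{0,1},{2},{3},{4},{5}}
Fixed point at round 4; 5 class(es).
[0]={0,1}  [1]={0,1}

Answer: BISIMILAR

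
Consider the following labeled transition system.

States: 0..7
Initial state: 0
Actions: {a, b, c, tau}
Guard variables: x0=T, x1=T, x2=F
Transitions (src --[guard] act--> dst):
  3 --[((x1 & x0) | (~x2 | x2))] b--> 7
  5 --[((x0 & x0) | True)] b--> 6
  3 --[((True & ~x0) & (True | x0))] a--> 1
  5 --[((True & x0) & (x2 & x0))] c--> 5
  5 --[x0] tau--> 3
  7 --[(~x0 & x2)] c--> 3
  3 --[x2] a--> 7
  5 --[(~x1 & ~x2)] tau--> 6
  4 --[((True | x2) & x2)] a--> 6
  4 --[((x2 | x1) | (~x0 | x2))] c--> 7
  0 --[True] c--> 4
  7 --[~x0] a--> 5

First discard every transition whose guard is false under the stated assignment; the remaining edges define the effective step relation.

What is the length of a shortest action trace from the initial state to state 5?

Layered search for 5:
  Layer 0: {0}
  Layer 1: {4}
  Layer 2: {7}
5 never appears.

Answer: UNREACHABLE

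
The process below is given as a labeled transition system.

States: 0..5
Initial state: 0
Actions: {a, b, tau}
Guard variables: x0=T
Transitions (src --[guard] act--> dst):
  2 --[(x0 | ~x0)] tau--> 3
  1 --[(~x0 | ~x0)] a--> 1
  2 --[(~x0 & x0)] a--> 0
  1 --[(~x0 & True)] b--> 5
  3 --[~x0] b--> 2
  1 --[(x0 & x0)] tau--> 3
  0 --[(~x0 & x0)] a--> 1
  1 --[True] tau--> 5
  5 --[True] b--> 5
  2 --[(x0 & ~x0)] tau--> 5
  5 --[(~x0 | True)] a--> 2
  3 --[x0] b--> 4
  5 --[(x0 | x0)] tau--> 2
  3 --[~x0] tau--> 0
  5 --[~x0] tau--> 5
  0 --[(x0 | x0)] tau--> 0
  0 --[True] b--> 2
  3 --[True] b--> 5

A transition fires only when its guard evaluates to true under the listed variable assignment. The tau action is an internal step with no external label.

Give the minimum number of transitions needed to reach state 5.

Layered search for 5:
  depth 0: {0}
  depth 1: {2}
  depth 2: {3}
  depth 3: {4,5}
first hit 5 at d=3 via b·tau·b

Answer: 3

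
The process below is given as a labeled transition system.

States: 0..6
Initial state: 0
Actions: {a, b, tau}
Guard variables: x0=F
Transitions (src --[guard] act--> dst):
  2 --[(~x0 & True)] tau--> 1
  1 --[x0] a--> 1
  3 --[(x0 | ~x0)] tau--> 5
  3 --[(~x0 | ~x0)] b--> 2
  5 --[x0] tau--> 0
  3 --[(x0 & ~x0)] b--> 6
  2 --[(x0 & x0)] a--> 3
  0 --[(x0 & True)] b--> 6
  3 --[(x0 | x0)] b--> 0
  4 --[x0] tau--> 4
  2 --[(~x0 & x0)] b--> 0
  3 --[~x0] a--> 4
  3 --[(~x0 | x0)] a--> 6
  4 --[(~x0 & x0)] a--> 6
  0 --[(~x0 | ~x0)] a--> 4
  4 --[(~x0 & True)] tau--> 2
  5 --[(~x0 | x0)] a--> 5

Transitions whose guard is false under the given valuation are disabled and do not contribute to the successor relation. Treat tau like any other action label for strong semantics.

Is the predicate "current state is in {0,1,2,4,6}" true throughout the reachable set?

Answer: INVARIANT HOLDS

Working:
Safe = {0,1,2,4,6}
Reach set: {0,1,2,4}
  0: ok
  1: ok
  2: ok
  4: ok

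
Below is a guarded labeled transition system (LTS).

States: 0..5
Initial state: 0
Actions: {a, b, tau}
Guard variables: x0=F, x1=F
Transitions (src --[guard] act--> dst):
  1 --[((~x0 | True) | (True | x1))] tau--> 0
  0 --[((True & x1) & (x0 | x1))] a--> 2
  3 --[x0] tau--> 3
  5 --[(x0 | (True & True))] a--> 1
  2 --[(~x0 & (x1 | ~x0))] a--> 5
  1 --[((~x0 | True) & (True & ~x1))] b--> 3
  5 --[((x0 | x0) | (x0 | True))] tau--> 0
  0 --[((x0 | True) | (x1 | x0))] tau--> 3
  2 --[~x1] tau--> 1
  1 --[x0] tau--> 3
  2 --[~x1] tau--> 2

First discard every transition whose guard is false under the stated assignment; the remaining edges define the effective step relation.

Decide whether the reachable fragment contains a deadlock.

Answer: DEADLOCK at state 3

Working:
R = {0,3}
  0: tau→3  [deg 1]
  3: ∅  [no exit]
witness 3: tau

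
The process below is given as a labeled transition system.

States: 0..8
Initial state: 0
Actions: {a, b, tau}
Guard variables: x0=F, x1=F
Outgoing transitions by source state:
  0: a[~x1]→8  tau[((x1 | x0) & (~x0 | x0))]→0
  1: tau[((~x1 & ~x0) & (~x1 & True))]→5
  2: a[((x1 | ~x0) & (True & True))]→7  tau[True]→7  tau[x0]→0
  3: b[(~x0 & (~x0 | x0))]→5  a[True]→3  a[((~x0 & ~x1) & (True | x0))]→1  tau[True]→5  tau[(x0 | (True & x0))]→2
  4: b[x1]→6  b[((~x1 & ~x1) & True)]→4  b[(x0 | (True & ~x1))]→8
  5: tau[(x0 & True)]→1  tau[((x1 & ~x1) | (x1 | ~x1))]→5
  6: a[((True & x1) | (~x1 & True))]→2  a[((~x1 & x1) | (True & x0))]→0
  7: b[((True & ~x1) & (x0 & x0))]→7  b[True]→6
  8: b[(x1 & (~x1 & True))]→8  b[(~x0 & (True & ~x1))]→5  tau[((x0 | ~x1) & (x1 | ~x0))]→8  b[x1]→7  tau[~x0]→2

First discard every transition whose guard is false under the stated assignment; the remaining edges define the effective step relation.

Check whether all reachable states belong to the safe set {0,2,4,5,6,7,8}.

Allowed set {0,2,4,5,6,7,8}
Reach set: {0,2,5,6,7,8}
  0: ✓
  2: ✓
  5: ✓
  6: ✓
  7: ✓
  8: ✓

Answer: INVARIANT HOLDS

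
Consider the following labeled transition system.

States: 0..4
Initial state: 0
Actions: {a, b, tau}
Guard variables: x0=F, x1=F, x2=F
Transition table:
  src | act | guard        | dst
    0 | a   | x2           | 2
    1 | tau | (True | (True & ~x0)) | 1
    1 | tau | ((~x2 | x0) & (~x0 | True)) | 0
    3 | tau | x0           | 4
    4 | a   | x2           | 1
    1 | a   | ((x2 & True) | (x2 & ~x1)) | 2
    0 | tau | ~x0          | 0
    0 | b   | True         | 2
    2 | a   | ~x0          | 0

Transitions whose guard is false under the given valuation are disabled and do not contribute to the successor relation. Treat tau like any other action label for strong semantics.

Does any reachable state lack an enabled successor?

Answer: DEADLOCK-FREE

Analysis:
Reach set: {0,2}
  0: b→2  tau→0  [deg 2]
  2: a→0  [deg 1]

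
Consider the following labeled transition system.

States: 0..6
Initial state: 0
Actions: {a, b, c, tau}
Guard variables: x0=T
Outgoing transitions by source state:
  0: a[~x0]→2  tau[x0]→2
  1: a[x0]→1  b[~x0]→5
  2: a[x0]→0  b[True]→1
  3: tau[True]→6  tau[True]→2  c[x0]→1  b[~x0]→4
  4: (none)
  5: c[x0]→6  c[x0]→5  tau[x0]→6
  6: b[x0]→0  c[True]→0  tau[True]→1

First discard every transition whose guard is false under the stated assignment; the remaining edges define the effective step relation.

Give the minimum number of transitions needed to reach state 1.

Layered search for 1:
  Layer 0: {0}
  Layer 1: {2}
  Layer 2: {1}
depth(1)=2, e.g. tau·b

Answer: 2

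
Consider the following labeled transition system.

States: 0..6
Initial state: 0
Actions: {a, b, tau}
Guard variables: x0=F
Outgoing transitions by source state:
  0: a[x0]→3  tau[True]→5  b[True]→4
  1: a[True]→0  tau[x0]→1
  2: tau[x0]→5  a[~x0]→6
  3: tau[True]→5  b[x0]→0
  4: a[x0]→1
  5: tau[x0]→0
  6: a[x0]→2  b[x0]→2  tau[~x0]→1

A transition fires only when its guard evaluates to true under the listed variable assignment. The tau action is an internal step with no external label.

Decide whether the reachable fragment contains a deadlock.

Reach set: {0,4,5}
  0: b→4  tau→5  [deg 2]
  4: ∅  [no exit]
  5: ∅  [no exit]
Path to 4: b

Answer: DEADLOCK at state 4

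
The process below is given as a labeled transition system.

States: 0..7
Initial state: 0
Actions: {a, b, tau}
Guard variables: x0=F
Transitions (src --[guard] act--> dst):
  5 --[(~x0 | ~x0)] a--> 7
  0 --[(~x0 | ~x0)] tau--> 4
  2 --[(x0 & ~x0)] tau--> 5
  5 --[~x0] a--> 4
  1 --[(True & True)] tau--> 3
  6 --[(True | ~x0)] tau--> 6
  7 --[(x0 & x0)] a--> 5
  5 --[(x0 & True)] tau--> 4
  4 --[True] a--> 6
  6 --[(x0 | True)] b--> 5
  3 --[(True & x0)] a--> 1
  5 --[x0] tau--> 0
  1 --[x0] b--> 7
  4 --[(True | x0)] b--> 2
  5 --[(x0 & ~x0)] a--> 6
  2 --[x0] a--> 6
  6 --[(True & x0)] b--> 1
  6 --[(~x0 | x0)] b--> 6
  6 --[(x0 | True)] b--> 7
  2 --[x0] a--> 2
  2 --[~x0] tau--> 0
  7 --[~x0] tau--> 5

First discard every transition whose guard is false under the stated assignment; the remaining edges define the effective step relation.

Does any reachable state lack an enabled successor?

Answer: DEADLOCK-FREE

Trace:
R = {0,2,4,5,6,7}
  0: tau→4  [1 exit(s)]
  2: tau→0  [1 exit(s)]
  4: a→6  b→2  [2 exit(s)]
  5: a→4  a→7  [2 exit(s)]
  6: b→5  b→6  b→7  tau→6  [4 exit(s)]
  7: tau→5  [1 exit(s)]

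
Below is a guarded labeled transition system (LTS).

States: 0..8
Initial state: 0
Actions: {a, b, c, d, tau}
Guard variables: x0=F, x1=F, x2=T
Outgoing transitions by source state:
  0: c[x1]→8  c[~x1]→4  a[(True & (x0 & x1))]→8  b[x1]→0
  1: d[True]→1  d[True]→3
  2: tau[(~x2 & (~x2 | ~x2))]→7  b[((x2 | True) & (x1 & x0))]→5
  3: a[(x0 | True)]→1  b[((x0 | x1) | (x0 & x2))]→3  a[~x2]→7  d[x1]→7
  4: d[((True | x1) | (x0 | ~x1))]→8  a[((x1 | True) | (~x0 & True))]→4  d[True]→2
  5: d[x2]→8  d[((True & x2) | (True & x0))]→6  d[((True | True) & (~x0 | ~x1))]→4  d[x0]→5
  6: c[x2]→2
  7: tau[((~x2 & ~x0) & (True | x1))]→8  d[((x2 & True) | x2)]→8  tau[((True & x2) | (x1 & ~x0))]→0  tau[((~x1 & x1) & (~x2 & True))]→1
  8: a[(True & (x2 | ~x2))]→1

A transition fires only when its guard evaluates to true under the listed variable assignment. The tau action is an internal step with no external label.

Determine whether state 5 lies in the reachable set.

Answer: UNREACHABLE

Working:
14 transition(s) survive guard evaluation.
Layer 0: {0}
Layer 1: {4}  total {0,4}
Layer 2: {2,8}  total {0,2,4,8}
Layer 3: {1}  total {0,1,2,4,8}
Layer 4: {3}  total {0,1,2,3,4,8}
Reach set: {0,1,2,3,4,8}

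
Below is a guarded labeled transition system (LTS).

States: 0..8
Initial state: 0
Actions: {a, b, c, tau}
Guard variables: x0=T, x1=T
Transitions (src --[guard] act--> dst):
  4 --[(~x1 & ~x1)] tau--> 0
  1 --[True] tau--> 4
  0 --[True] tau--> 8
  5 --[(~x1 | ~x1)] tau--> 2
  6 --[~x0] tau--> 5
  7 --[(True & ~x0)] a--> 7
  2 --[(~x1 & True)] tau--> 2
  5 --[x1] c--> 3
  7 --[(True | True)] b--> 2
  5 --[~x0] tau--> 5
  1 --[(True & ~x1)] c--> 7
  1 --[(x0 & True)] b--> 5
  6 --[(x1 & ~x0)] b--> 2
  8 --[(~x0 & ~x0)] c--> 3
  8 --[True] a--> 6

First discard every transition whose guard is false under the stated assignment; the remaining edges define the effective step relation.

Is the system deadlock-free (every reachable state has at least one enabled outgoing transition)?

Answer: DEADLOCK at state 6

Working:
Reachable = {0,6,8}
  0: tau→8  [1 exit(s)]
  6: ∅  [no exit]
  8: a→6  [1 exit(s)]
trace reaching 6: tau·a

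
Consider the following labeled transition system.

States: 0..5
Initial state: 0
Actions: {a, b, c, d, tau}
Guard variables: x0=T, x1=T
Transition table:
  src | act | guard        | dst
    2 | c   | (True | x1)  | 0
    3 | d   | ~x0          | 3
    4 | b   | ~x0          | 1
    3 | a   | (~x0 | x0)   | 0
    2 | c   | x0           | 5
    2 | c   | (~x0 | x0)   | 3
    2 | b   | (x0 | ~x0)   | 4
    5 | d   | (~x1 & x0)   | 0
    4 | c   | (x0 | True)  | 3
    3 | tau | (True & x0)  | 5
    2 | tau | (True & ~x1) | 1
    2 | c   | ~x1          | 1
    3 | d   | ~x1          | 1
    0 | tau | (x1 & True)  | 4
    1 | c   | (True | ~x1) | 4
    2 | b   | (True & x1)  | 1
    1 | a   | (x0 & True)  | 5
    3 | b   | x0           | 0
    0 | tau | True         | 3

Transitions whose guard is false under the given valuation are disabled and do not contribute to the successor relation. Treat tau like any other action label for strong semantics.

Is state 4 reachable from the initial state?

Answer: REACHABLE

Analysis:
13 transition(s) survive guard evaluation.
Layer 0: {0}
Layer 1: {3,4}  cumulative {0,3,4}
Layer 2: {5}  cumulative {0,3,4,5}
Reach set: {0,3,4,5}
trace reaching 4: tau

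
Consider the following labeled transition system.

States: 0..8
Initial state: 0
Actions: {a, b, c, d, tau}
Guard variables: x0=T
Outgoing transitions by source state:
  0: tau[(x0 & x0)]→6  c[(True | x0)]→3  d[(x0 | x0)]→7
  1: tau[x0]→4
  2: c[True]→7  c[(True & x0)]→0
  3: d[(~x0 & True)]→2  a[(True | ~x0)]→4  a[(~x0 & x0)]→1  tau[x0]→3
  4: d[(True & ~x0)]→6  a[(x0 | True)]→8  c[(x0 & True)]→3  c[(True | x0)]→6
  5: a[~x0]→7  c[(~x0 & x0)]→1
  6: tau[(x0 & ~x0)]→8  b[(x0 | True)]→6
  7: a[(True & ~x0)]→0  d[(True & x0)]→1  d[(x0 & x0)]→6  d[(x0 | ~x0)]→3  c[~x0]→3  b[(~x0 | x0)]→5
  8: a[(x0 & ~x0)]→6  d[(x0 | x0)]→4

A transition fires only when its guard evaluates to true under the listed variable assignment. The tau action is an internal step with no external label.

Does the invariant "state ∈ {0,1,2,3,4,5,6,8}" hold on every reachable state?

Allowed set {0,1,2,3,4,5,6,8}
R = {0,1,3,4,5,6,7,8}
  0: ok
  1: ok
  3: ok
  4: ok
  5: ok
  6: ok
  7: outside
  8: ok
counterexample path to 7: d

Answer: INVARIANT VIOLATED at state 7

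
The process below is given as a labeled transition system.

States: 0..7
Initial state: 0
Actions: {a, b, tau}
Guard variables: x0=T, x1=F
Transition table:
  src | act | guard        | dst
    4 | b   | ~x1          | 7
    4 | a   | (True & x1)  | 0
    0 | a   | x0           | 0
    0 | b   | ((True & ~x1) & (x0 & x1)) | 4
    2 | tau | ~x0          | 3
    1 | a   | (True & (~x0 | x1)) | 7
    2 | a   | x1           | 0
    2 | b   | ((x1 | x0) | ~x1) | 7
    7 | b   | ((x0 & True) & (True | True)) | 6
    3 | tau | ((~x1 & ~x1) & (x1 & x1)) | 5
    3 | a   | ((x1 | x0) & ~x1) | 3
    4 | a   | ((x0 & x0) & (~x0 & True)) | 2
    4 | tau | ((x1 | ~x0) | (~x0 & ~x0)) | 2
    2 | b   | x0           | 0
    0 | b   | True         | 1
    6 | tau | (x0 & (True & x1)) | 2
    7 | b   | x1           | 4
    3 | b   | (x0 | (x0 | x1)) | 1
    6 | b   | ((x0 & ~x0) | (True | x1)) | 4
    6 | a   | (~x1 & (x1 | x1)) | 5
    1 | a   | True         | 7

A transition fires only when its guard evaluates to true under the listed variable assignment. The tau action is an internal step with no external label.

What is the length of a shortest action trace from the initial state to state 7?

Answer: 2

Analysis:
Breadth-first toward 7:
  depth 0: {0}
  depth 1: {1}
  depth 2: {7}
7 enters at depth 2; path b·a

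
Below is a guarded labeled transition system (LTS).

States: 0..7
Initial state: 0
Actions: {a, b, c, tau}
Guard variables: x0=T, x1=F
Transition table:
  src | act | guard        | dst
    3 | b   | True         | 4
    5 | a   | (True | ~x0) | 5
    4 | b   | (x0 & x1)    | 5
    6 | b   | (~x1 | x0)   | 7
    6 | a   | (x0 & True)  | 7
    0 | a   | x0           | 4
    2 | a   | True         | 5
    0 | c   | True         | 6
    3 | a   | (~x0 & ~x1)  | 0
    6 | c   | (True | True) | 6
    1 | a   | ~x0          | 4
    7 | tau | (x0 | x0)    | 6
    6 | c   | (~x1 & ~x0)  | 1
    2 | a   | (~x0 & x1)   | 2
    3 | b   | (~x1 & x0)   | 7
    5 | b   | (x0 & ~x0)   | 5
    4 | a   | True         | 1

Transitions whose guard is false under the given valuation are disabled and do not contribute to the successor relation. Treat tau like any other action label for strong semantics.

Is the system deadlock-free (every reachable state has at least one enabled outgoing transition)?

Answer: DEADLOCK at state 1

Analysis:
Reach set: {0,1,4,6,7}
  0: a→4  c→6  [2 out]
  1: ∅  [STUCK]
  4: a→1  [1 out]
  6: a→7  b→7  c→6  [3 out]
  7: tau→6  [1 out]
trace reaching 1: a·a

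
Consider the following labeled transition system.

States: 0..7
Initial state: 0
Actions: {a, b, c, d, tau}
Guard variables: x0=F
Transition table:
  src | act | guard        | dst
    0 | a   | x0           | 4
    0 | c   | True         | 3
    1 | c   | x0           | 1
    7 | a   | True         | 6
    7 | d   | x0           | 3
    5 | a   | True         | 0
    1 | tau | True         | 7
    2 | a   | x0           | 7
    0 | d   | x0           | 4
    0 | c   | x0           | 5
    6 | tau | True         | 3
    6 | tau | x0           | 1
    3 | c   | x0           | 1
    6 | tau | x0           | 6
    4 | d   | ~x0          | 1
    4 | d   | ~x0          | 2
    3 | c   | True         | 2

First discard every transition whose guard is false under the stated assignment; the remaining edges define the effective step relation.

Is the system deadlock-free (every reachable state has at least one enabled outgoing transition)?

Answer: DEADLOCK at state 2

Working:
R = {0,2,3}
  0: c→3  [deg 1]
  2: ∅  [STUCK]
  3: c→2  [deg 1]
witness 2: c·c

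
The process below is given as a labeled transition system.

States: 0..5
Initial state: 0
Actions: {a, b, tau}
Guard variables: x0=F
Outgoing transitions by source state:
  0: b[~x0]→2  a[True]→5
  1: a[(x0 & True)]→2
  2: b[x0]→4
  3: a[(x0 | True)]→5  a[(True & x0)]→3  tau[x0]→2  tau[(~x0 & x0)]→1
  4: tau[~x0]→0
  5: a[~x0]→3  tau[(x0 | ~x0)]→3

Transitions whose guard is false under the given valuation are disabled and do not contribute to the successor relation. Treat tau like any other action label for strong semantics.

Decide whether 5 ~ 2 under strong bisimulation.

Bisimulation quotient by refinement:
  P[0] = {{0,1,2,3,4,5}}
  P[1] = {{0},{1,2},{3},{4},{5}}
stable after 2 split(s): 5 block(s)
[5]={5}  [2]={1,2}

Answer: NOT BISIMILAR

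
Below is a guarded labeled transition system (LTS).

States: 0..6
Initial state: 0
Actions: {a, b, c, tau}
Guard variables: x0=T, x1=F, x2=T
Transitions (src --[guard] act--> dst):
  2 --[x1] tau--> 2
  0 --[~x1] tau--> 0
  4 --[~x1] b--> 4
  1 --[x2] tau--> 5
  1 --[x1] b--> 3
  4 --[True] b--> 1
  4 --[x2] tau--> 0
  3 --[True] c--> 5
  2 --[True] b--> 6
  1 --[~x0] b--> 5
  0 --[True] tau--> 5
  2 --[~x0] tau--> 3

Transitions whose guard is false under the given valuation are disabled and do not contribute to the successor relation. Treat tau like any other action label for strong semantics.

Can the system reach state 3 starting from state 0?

Answer: UNREACHABLE

Working:
Guard filter leaves 8 enabled edge(s).
depth 0: {0}
depth 1: {5}  now seen {0,5}
Reachable = {0,5}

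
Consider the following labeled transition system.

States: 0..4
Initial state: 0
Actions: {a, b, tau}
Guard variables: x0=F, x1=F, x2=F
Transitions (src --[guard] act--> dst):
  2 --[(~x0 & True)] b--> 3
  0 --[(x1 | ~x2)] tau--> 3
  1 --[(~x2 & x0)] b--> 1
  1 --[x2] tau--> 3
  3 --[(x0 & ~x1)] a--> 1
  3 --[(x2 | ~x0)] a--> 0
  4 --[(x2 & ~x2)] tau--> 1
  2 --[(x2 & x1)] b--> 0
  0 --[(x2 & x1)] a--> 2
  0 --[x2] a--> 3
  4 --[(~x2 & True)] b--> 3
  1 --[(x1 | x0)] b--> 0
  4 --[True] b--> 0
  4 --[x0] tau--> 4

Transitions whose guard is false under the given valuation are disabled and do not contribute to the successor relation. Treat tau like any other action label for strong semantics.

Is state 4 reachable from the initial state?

Guard filter leaves 5 enabled edge(s).
L0 = {0}
L1 = {3}  now seen {0,3}
Reach set: {0,3}

Answer: UNREACHABLE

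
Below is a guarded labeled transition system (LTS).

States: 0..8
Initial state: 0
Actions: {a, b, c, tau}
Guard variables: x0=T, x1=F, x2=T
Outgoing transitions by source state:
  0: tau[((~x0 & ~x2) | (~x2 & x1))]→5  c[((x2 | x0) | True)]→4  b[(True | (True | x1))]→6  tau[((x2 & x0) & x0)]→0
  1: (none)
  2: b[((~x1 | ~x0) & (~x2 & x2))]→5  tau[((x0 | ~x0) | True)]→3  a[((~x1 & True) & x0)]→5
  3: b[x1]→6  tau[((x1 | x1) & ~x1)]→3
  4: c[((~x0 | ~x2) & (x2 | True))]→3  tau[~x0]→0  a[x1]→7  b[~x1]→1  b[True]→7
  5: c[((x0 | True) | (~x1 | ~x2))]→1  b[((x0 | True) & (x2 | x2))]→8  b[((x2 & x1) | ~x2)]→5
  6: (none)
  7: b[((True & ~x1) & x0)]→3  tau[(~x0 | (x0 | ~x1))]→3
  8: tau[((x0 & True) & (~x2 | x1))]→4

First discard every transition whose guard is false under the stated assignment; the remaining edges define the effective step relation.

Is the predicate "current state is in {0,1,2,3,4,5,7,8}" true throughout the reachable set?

Answer: INVARIANT VIOLATED at state 6

Analysis:
Inv-set: {0,1,2,3,4,5,7,8}
Reach set: {0,1,3,4,6,7}
  0: ok
  1: ok
  3: ok
  4: ok
  6: outside
  7: ok
witness against invariant: b → 6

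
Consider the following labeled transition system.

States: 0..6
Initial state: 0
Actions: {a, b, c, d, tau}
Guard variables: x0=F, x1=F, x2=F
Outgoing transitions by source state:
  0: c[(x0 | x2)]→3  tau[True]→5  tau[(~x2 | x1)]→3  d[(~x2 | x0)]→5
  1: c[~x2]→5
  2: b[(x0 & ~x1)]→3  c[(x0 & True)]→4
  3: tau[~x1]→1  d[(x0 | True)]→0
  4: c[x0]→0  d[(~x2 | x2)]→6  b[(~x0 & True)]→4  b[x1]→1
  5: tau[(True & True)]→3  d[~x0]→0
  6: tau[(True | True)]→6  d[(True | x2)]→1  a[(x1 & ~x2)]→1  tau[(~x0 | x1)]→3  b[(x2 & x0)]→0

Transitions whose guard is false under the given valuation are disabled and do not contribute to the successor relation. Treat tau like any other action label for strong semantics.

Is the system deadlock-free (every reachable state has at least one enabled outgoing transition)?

R = {0,1,3,5}
  0: d→5  tau→3  tau→5  [3 out]
  1: c→5  [1 out]
  3: d→0  tau→1  [2 out]
  5: d→0  tau→3  [2 out]

Answer: DEADLOCK-FREE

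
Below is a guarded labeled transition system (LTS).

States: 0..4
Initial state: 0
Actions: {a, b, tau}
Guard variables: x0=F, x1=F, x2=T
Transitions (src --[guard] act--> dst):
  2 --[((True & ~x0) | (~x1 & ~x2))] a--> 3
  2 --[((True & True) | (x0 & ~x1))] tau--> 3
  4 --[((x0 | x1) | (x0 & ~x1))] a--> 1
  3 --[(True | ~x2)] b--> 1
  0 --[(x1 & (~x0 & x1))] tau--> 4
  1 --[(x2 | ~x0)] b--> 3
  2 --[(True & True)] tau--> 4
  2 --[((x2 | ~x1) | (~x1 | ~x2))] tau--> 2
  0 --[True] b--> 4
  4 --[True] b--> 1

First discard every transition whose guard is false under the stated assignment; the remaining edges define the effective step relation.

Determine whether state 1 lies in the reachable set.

Answer: REACHABLE

Trace:
Guard filter leaves 8 enabled edge(s).
Layer 0: {0}
Layer 1: {4}  now seen {0,4}
Layer 2: {1}  now seen {0,1,4}
Layer 3: {3}  now seen {0,1,3,4}
R = {0,1,3,4}
trace reaching 1: b·b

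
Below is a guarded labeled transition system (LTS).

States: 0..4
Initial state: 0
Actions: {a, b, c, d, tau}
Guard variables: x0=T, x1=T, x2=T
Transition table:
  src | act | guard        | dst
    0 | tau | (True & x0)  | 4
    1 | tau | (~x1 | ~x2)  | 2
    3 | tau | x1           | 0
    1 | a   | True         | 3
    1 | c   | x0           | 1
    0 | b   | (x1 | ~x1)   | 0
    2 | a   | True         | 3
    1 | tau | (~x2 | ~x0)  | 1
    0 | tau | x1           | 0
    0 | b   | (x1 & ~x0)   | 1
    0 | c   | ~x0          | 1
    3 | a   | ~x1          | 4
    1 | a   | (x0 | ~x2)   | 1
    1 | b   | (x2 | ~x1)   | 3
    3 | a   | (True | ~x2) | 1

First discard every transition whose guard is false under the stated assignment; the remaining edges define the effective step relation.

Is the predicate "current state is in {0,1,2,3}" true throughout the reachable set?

Answer: INVARIANT VIOLATED at state 4

Working:
Safe = {0,1,2,3}
Reach set: {0,4}
  0: safe
  4: outside
reach 4 via tau — violates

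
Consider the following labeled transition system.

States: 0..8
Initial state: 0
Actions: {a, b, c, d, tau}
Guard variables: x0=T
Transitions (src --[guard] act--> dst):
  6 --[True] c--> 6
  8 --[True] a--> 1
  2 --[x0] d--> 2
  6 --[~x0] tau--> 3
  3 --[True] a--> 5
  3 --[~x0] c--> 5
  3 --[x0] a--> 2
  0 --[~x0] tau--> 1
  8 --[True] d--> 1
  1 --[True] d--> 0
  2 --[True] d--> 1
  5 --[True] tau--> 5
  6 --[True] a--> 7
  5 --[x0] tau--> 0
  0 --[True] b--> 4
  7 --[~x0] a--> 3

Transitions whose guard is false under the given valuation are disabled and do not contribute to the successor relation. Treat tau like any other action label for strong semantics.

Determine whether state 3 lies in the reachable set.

After dropping false guards: 12 live edges.
depth 0: {0}
depth 1: {4}  total {0,4}
R = {0,4}

Answer: UNREACHABLE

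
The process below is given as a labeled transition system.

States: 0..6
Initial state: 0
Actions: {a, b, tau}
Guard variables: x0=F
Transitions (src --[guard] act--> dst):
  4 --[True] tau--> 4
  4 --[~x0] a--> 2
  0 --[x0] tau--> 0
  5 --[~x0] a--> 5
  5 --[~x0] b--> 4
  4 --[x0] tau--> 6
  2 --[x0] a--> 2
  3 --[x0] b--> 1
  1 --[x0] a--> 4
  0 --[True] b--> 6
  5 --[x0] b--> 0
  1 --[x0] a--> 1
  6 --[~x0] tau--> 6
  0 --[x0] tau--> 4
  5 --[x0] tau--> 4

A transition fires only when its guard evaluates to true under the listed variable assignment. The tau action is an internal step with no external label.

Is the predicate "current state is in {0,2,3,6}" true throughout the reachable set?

Inv-set: {0,2,3,6}
Reachable = {0,6}
  0: safe
  6: safe

Answer: INVARIANT HOLDS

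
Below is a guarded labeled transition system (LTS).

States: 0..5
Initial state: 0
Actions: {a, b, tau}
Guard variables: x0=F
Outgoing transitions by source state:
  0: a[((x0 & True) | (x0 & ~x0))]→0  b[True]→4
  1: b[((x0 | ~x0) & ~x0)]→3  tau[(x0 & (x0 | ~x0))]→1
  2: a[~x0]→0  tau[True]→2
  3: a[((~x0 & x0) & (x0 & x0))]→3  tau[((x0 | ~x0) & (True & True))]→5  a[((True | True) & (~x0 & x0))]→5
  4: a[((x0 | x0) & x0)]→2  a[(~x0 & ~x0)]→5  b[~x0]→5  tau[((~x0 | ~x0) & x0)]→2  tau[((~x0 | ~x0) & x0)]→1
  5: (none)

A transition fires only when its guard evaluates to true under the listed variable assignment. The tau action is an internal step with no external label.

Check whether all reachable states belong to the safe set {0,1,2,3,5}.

Answer: INVARIANT VIOLATED at state 4

Working:
Inv-set: {0,1,2,3,5}
Reachable = {0,4,5}
  0: ok
  4: VIOLATES
  5: ok
reach 4 via b — violates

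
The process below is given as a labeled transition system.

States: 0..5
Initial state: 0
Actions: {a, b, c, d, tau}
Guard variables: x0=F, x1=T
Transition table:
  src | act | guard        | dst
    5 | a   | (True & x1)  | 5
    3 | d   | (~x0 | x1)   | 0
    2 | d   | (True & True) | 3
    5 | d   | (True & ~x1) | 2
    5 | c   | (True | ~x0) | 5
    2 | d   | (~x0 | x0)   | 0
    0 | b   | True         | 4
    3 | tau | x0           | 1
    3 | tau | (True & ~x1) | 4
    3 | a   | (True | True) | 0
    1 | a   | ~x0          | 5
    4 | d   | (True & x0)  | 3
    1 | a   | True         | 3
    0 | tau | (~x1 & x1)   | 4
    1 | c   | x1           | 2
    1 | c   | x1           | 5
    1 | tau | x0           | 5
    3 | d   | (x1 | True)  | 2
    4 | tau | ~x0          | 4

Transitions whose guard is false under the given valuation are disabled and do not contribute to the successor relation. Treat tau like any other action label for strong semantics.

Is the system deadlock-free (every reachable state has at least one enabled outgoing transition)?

Answer: DEADLOCK-FREE

Analysis:
R = {0,4}
  0: b→4  [1 out]
  4: tau→4  [1 out]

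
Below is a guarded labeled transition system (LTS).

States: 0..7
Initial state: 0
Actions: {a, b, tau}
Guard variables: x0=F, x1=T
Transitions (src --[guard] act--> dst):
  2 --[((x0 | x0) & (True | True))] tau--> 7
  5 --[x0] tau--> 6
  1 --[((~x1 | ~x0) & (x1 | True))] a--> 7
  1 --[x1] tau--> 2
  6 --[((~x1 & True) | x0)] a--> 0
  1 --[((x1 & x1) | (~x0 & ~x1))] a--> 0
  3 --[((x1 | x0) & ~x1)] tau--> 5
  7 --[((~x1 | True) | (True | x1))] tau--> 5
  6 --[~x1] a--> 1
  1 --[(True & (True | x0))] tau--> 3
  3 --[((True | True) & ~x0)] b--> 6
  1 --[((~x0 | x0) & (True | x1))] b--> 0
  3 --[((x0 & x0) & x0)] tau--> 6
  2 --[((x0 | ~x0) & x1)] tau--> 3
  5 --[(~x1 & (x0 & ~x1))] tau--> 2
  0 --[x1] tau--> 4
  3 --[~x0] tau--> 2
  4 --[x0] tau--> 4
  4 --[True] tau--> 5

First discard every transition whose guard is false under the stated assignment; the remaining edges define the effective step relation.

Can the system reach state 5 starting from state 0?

Answer: REACHABLE

Working:
11 transition(s) survive guard evaluation.
Layer 0: {0}
Layer 1: {4}  total {0,4}
Layer 2: {5}  total {0,4,5}
R = {0,4,5}
trace reaching 5: tau·tau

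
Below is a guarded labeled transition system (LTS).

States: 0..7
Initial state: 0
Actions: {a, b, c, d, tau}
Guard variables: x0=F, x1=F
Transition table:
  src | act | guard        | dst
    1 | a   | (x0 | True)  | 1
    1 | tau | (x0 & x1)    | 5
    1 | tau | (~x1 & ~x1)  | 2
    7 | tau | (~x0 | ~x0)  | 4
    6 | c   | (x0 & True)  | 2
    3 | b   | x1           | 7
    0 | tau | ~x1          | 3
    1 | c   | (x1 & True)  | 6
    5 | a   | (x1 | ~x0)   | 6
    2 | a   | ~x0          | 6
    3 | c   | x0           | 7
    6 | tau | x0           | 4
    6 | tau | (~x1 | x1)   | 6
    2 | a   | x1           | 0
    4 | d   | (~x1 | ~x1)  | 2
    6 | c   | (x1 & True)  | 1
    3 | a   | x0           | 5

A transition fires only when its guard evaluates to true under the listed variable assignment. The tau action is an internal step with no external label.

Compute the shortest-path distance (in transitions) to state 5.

Breadth-first toward 5:
  Layer 0: {0}
  Layer 1: {3}
5 never appears.

Answer: UNREACHABLE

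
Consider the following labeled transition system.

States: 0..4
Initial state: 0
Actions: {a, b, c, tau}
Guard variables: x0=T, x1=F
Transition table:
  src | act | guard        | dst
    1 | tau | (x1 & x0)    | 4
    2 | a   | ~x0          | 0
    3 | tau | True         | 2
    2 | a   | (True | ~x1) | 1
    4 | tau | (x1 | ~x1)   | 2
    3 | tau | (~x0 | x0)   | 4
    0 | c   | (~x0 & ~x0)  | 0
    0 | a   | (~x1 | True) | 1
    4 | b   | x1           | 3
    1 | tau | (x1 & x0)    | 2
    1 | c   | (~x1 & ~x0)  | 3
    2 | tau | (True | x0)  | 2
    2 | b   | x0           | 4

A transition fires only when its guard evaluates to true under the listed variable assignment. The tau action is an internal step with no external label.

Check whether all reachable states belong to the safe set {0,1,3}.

Answer: INVARIANT HOLDS

Working:
Inv-set: {0,1,3}
R = {0,1}
  0: ✓
  1: ✓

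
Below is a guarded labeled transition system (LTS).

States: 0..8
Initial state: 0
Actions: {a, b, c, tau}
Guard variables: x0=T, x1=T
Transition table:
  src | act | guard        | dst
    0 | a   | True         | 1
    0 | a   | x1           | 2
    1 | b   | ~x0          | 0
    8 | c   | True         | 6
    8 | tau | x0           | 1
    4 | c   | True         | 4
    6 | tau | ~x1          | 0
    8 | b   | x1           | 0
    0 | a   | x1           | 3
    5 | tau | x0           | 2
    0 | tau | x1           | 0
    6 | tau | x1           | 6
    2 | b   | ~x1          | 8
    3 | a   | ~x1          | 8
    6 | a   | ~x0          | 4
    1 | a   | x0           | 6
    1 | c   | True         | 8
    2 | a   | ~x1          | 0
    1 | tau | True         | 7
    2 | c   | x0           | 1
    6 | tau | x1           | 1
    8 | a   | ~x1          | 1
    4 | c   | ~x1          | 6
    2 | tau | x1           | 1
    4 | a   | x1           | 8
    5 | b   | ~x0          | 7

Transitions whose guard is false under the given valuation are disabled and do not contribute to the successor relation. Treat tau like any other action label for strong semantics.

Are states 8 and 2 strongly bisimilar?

Answer: NOT BISIMILAR

Working:
Bisimulation quotient by refinement:
  round 0: {{0,1,2,3,4,5,6,7,8}}
  round 1: {{0},{1},{2},{3,7},{4},{5,6},{8}}
  round 2: {{0},{1},{2},{3,7},{4},{5},{6},{8}}
8 equivalence class(es) (converged in 3)
[8]={8}  [2]={2}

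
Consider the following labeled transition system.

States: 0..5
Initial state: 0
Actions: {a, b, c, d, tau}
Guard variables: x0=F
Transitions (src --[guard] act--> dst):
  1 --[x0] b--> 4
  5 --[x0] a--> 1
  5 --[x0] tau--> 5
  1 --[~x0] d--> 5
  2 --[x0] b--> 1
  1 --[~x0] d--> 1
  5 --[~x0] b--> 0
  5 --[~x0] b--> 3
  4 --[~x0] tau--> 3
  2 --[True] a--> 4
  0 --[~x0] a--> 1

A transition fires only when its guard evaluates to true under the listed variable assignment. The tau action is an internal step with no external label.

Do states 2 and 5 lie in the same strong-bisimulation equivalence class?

Answer: NOT BISIMILAR

Working:
Compute ~ classes (split until stable):
  round 0: {{0,1,2,3,4,5}}
  round 1: {{0,2},{1},{3},{4},{5}}
  round 2: {{0},{1},{2},{3},{4},{5}}
stable after 3 split(s): 6 block(s)
2∈{2}, 5∈{5}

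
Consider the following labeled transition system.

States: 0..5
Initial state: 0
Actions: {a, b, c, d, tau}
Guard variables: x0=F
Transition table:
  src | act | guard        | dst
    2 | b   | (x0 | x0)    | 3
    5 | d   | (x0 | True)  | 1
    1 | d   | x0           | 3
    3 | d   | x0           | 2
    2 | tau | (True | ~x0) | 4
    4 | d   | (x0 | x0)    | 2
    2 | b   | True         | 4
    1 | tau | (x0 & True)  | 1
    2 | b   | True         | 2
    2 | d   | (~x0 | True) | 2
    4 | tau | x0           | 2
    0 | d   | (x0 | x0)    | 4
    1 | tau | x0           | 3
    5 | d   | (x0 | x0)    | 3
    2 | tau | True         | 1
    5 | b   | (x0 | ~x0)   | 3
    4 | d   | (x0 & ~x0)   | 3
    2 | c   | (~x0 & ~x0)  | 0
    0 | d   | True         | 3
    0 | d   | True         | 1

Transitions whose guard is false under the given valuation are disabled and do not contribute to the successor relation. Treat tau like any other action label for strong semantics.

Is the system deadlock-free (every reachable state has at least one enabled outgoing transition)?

Answer: DEADLOCK at state 1

Working:
Reach set: {0,1,3}
  0: d→1  d→3  [deg 2]
  1: ∅  [STUCK]
  3: ∅  [STUCK]
trace reaching 1: d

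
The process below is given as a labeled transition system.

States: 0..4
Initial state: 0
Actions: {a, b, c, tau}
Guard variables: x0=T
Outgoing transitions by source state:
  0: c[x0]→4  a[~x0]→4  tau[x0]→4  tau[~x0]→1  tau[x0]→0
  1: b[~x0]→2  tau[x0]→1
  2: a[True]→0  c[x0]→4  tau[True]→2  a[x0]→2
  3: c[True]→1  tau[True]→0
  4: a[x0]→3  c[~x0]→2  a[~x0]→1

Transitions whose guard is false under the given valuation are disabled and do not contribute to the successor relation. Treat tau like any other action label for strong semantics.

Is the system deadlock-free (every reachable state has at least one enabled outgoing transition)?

Answer: DEADLOCK-FREE

Working:
R = {0,1,3,4}
  0: c→4  tau→0  tau→4  [3 exit(s)]
  1: tau→1  [1 exit(s)]
  3: c→1  tau→0  [2 exit(s)]
  4: a→3  [1 exit(s)]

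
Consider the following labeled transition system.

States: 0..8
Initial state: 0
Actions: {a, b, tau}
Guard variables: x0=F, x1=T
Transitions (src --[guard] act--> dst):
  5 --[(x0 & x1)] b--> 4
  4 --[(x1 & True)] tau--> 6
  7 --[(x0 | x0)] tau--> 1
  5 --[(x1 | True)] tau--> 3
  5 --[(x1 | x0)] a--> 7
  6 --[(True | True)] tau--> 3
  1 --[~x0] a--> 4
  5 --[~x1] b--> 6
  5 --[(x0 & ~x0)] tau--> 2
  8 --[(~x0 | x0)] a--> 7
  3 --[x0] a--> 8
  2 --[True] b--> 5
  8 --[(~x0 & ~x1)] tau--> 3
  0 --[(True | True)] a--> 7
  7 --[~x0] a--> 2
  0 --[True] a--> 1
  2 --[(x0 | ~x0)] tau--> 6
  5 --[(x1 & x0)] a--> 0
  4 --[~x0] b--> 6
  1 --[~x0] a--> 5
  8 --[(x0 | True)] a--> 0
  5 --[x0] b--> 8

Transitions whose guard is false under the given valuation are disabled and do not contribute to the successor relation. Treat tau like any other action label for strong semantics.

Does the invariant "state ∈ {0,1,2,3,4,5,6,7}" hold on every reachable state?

Answer: INVARIANT HOLDS

Analysis:
Safe = {0,1,2,3,4,5,6,7}
Reach set: {0,1,2,3,4,5,6,7}
  0: ✓
  1: ✓
  2: ✓
  3: ✓
  4: ✓
  5: ✓
  6: ✓
  7: ✓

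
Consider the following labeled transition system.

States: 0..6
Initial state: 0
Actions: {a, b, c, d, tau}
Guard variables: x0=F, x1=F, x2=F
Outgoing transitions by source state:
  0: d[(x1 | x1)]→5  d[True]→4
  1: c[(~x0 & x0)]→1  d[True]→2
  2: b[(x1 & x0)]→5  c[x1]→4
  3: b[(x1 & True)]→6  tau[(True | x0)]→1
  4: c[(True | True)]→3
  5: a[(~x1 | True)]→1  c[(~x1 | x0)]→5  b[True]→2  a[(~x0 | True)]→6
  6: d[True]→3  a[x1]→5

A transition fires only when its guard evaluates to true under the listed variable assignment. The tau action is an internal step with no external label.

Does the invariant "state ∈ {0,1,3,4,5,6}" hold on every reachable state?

Answer: INVARIANT VIOLATED at state 2

Trace:
Inv-set: {0,1,3,4,5,6}
R = {0,1,2,3,4}
  0: ✓
  1: ✓
  2: VIOLATES
  3: ✓
  4: ✓
counterexample path to 2: d·c·tau·d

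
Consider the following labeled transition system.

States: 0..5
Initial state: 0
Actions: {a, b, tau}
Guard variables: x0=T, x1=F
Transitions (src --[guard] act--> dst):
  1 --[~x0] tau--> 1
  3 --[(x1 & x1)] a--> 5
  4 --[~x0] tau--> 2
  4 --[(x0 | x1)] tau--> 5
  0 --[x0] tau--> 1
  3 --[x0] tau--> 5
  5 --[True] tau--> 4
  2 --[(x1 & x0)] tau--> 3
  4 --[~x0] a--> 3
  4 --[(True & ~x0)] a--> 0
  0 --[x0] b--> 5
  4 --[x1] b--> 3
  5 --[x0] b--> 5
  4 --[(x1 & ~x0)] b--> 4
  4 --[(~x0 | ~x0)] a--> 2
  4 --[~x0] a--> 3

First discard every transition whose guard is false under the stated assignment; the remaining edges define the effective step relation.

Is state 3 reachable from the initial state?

6 transition(s) survive guard evaluation.
Layer 0: {0}
Layer 1: {1,5}  cumulative {0,1,5}
Layer 2: {4}  cumulative {0,1,4,5}
Reach set: {0,1,4,5}

Answer: UNREACHABLE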